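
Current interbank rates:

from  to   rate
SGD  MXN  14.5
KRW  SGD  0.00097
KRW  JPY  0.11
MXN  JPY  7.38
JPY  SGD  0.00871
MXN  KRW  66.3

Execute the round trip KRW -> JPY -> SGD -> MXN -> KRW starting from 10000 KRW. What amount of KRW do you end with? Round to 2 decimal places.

10000 KRW × 0.11 = 1100 JPY
1100 JPY × 0.00871 = 9.581 SGD
9.581 SGD × 14.5 = 138.9245 MXN
138.9245 MXN × 66.3 = 9210.69435 KRW

9210.69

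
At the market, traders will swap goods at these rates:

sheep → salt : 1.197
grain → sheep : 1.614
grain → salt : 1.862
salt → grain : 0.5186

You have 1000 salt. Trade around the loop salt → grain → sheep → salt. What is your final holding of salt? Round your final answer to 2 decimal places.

1000 salt × 0.5186 = 518.6 grain
518.6 grain × 1.614 = 837.0204 sheep
837.0204 sheep × 1.197 = 1001.9134188 salt

1001.91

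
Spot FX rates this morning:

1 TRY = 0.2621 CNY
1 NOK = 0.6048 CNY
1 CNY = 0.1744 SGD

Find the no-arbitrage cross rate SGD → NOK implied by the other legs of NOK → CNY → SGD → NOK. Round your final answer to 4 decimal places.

9.4807

Known legs of the cycle: 0.6048 × 0.1744 = 0.10547712
For no arbitrage the full-cycle product must be 1, so the missing rate is 1 / 0.10547712 ≈ 9.480729.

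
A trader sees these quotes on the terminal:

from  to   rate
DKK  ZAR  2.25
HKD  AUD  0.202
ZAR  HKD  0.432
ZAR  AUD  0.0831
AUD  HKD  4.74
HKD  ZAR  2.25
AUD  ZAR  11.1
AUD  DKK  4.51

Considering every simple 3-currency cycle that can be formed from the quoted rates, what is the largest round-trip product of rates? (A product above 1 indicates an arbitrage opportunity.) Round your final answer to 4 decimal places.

ZAR→HKD→AUD→ZAR: 0.432 × 0.202 × 11.1 = 0.96863
ZAR→AUD→HKD→ZAR: 0.0831 × 4.74 × 2.25 = 0.88626
ZAR→AUD→DKK→ZAR: 0.0831 × 4.51 × 2.25 = 0.84326
Maximum is ZAR→HKD→AUD→ZAR at 0.9686; no arbitrage — every cycle loses value.

0.9686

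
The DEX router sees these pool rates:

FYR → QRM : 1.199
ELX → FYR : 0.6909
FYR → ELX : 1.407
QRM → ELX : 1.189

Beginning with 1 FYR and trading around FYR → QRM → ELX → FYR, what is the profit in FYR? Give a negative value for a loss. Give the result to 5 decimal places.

-0.01505

1 FYR × 1.199 = 1.199 QRM
1.199 QRM × 1.189 = 1.425611 ELX
1.425611 ELX × 0.6909 = 0.9849546399 FYR
Net change: 0.9849546399 − 1 = -0.0150453601 FYR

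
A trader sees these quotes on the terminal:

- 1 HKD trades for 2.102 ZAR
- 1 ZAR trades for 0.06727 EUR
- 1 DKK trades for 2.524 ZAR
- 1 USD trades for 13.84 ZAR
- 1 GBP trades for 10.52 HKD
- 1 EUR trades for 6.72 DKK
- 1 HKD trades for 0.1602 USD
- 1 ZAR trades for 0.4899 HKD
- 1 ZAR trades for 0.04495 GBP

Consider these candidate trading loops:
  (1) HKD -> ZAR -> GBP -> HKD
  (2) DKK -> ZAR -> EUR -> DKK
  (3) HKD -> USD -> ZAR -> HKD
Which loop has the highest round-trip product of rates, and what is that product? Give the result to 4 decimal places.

1.1410

(1) 2.102 × 0.04495 × 10.52 = 0.99398
(2) 2.524 × 0.06727 × 6.72 = 1.14099
(3) 0.1602 × 13.84 × 0.4899 = 1.08619
Highest is cycle (2) at 1.1410 (>1, arbitrage).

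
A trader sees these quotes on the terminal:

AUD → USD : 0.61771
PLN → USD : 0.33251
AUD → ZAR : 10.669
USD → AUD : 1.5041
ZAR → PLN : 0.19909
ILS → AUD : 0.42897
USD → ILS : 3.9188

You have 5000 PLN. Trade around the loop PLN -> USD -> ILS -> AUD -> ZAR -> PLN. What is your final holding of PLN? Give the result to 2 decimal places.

5936.46

5000 PLN × 0.33251 = 1662.55 USD
1662.55 USD × 3.9188 = 6515.20094 ILS
6515.20094 ILS × 0.42897 = 2794.8257472318 AUD
2794.8257472318 AUD × 10.669 = 29817.9958972160742 ZAR
29817.9958972160742 ZAR × 0.19909 = 5936.464803176748212478 PLN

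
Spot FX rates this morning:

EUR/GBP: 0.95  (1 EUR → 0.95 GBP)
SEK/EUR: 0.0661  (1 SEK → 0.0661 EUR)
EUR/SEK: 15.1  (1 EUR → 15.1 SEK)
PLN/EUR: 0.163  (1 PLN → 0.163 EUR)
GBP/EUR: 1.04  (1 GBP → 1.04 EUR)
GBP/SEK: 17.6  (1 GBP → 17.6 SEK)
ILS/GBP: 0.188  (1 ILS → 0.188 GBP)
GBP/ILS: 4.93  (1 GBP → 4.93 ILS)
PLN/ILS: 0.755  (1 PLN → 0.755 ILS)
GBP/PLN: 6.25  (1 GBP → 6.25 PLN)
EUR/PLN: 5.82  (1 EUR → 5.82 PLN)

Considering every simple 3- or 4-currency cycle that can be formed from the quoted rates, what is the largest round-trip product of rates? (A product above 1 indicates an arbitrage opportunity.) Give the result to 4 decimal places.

EUR→GBP→SEK→EUR: 0.95 × 17.6 × 0.0661 = 1.10519
EUR→GBP→PLN→EUR: 0.95 × 6.25 × 0.163 = 0.96781
ILS→GBP→PLN→ILS: 0.188 × 6.25 × 0.755 = 0.88713
ILS→GBP→EUR→PLN→ILS: 0.188 × 1.04 × 5.82 × 0.755 = 0.85913
Maximum is EUR→GBP→SEK→EUR at 1.1052; arbitrage exists.

1.1052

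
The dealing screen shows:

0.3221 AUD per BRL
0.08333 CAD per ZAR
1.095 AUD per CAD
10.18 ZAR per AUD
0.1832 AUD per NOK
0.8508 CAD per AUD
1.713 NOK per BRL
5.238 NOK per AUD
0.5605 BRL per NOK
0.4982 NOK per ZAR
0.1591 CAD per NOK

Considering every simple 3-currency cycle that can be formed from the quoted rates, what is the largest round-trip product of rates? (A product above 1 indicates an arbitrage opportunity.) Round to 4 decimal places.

BRL→AUD→NOK→BRL: 0.3221 × 5.238 × 0.5605 = 0.94565
NOK→AUD→ZAR→NOK: 0.1832 × 10.18 × 0.4982 = 0.92913
CAD→AUD→ZAR→CAD: 1.095 × 10.18 × 0.08333 = 0.92889
NOK→CAD→AUD→NOK: 0.1591 × 1.095 × 5.238 = 0.91254
Maximum is BRL→AUD→NOK→BRL at 0.9457; no arbitrage — every cycle loses value.

0.9457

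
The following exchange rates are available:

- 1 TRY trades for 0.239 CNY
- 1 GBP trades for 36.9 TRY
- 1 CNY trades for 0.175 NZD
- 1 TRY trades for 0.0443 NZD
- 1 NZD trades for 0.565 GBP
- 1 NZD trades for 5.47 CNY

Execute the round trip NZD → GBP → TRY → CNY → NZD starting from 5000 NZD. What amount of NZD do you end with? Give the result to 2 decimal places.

4359.94

5000 NZD × 0.565 = 2825 GBP
2825 GBP × 36.9 = 104242.5 TRY
104242.5 TRY × 0.239 = 24913.9575 CNY
24913.9575 CNY × 0.175 = 4359.9425625 NZD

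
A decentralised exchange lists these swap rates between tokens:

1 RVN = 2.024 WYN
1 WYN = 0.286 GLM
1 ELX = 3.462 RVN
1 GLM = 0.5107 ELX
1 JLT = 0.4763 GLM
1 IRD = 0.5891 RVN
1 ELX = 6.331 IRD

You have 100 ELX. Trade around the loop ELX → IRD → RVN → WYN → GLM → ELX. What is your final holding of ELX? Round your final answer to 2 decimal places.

110.26

100 ELX × 6.331 = 633.1 IRD
633.1 IRD × 0.5891 = 372.95921 RVN
372.95921 RVN × 2.024 = 754.86944104 WYN
754.86944104 WYN × 0.286 = 215.89266013744 GLM
215.89266013744 GLM × 0.5107 = 110.256381532190608 ELX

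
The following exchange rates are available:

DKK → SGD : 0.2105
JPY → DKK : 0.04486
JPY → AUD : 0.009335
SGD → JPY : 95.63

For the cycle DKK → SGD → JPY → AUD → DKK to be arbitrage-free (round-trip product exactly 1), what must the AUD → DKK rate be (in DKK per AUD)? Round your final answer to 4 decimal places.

Known legs of the cycle: 0.2105 × 95.63 × 0.009335 = 0.187914623525
For no arbitrage the full-cycle product must be 1, so the missing rate is 1 / 0.187914623525 ≈ 5.321566.

5.3216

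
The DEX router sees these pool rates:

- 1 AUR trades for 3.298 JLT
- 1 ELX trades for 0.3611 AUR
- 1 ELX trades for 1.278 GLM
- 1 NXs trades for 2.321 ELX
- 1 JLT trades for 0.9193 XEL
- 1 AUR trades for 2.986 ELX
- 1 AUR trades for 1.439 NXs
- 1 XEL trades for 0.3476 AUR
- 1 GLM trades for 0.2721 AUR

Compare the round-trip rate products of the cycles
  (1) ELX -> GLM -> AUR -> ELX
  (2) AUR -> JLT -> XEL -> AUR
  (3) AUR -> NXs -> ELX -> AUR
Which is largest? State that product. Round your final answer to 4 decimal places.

1.2060

(1) 1.278 × 0.2721 × 2.986 = 1.03836
(2) 3.298 × 0.9193 × 0.3476 = 1.05387
(3) 1.439 × 2.321 × 0.3611 = 1.20604
Highest is cycle (3) at 1.2060 (>1, arbitrage).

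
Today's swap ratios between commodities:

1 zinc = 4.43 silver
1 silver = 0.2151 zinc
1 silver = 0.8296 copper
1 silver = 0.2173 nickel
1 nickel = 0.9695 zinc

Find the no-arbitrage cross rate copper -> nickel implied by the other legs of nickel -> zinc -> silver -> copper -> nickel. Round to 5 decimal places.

Known legs of the cycle: 0.9695 × 4.43 × 0.8296 = 3.563036596
For no arbitrage the full-cycle product must be 1, so the missing rate is 1 / 3.563036596 ≈ 0.2806595.

0.28066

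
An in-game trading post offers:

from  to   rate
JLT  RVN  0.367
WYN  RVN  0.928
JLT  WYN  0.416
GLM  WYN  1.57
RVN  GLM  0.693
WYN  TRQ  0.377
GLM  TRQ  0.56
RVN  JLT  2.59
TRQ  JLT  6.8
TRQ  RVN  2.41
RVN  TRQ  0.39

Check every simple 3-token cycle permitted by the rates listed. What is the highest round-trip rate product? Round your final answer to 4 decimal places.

JLT→WYN→TRQ→JLT: 0.416 × 0.377 × 6.8 = 1.06646
GLM→WYN→RVN→GLM: 1.57 × 0.928 × 0.693 = 1.00967
JLT→WYN→RVN→JLT: 0.416 × 0.928 × 2.59 = 0.99986
JLT→RVN→TRQ→JLT: 0.367 × 0.39 × 6.8 = 0.97328
GLM→TRQ→RVN→GLM: 0.56 × 2.41 × 0.693 = 0.93527
Maximum is JLT→WYN→TRQ→JLT at 1.0665; arbitrage exists.

1.0665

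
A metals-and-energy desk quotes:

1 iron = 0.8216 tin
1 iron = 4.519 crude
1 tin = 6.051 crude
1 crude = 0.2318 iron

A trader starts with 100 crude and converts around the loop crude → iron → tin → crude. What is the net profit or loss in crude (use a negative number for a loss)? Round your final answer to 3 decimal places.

15.239

100 crude × 0.2318 = 23.18 iron
23.18 iron × 0.8216 = 19.044688 tin
19.044688 tin × 6.051 = 115.239407088 crude
Net change: 115.239407088 − 100 = 15.239407088 crude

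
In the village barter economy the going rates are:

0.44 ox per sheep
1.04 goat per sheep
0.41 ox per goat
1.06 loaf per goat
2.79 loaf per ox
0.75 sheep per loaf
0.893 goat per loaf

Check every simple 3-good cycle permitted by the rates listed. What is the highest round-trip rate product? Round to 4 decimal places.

goat→ox→loaf→goat: 0.41 × 2.79 × 0.893 = 1.02150
loaf→sheep→ox→loaf: 0.75 × 0.44 × 2.79 = 0.92070
goat→loaf→sheep→goat: 1.06 × 0.75 × 1.04 = 0.82680
Maximum is goat→ox→loaf→goat at 1.0215; arbitrage exists.

1.0215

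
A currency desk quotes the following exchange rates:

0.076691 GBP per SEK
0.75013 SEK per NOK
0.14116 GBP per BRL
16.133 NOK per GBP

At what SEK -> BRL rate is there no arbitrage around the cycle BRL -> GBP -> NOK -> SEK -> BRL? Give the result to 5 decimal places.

Known legs of the cycle: 0.14116 × 16.133 × 0.75013 = 1.7082967634564
For no arbitrage the full-cycle product must be 1, so the missing rate is 1 / 1.7082967634564 ≈ 0.5853784.

0.58538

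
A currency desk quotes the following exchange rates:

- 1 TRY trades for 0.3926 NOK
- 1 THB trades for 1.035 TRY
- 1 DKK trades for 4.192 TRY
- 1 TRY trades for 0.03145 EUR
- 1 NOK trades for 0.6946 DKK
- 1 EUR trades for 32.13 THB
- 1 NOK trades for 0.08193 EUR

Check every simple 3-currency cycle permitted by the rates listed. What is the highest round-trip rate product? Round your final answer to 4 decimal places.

1.1432

NOK→DKK→TRY→NOK: 0.6946 × 4.192 × 0.3926 = 1.14316
THB→TRY→EUR→THB: 1.035 × 0.03145 × 32.13 = 1.04586
Maximum is NOK→DKK→TRY→NOK at 1.1432; arbitrage exists.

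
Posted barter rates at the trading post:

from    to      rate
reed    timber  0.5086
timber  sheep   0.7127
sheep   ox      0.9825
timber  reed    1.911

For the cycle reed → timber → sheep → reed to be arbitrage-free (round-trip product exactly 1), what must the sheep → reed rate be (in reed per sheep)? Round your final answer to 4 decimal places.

2.7588

Known legs of the cycle: 0.5086 × 0.7127 = 0.36247922
For no arbitrage the full-cycle product must be 1, so the missing rate is 1 / 0.36247922 ≈ 2.758779.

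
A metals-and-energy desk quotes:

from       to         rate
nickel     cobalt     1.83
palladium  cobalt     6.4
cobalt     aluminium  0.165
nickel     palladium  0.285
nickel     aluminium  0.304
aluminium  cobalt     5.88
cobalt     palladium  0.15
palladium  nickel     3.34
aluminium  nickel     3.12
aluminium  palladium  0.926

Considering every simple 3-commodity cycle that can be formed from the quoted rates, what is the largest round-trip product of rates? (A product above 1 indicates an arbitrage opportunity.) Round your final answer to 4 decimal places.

aluminium→palladium→cobalt→aluminium: 0.926 × 6.4 × 0.165 = 0.97786
aluminium→nickel→cobalt→aluminium: 3.12 × 1.83 × 0.165 = 0.94208
aluminium→palladium→nickel→aluminium: 0.926 × 3.34 × 0.304 = 0.94022
palladium→nickel→cobalt→palladium: 3.34 × 1.83 × 0.15 = 0.91683
Maximum is aluminium→palladium→cobalt→aluminium at 0.9779; no arbitrage — every cycle loses value.

0.9779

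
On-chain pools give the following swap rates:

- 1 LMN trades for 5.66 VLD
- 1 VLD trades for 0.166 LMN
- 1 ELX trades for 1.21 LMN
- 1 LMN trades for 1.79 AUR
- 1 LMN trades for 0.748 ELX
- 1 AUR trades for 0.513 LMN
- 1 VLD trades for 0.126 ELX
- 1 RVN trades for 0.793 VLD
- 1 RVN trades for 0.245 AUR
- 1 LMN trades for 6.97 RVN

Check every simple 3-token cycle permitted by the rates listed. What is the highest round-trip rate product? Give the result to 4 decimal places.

0.9175

VLD→LMN→RVN→VLD: 0.166 × 6.97 × 0.793 = 0.91752
LMN→RVN→AUR→LMN: 6.97 × 0.245 × 0.513 = 0.87602
VLD→ELX→LMN→VLD: 0.126 × 1.21 × 5.66 = 0.86292
Maximum is VLD→LMN→RVN→VLD at 0.9175; no arbitrage — every cycle loses value.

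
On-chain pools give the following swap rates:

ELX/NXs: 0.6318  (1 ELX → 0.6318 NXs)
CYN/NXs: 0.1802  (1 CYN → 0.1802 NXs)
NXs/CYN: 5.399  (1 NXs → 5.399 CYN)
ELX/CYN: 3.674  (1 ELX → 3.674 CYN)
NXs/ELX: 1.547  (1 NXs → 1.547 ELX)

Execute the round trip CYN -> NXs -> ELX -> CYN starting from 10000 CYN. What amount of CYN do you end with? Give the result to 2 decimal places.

10000 CYN × 0.1802 = 1802 NXs
1802 NXs × 1.547 = 2787.694 ELX
2787.694 ELX × 3.674 = 10241.987756 CYN

10241.99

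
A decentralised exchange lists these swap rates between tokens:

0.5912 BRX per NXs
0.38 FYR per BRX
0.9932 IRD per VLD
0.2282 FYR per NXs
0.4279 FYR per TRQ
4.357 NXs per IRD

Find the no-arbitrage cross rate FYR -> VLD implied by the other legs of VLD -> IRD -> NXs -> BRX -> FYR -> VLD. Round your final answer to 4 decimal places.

1.0286

Known legs of the cycle: 0.9932 × 4.357 × 0.5912 × 0.38 = 0.9721701738944
For no arbitrage the full-cycle product must be 1, so the missing rate is 1 / 0.9721701738944 ≈ 1.028626.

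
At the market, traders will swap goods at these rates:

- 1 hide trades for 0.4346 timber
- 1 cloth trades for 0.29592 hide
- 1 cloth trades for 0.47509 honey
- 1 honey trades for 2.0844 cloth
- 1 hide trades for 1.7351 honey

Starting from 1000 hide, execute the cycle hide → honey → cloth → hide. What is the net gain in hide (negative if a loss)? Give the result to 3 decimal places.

1000 hide × 1.7351 = 1735.1 honey
1735.1 honey × 2.0844 = 3616.64244 cloth
3616.64244 cloth × 0.29592 = 1070.2368308448 hide
Net change: 1070.2368308448 − 1000 = 70.2368308448 hide

70.237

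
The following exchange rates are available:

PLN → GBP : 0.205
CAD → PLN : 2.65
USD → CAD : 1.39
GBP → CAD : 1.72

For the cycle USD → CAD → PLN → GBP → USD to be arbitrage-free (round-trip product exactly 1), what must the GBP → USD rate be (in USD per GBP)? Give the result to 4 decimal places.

1.3243

Known legs of the cycle: 1.39 × 2.65 × 0.205 = 0.7551175
For no arbitrage the full-cycle product must be 1, so the missing rate is 1 / 0.7551175 ≈ 1.324297.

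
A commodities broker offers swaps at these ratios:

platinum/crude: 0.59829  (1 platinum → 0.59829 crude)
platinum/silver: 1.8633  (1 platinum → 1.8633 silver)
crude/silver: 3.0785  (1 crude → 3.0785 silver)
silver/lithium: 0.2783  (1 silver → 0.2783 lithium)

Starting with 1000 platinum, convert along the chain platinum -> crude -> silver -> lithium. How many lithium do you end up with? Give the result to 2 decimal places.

512.58

1000 platinum × 0.59829 = 598.29 crude
598.29 crude × 3.0785 = 1841.835765 silver
1841.835765 silver × 0.2783 = 512.5828933995 lithium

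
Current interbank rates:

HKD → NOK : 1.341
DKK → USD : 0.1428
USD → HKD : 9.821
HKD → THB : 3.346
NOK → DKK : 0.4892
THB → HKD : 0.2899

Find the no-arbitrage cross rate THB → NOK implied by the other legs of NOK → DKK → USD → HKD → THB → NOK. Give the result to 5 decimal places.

Known legs of the cycle: 0.4892 × 0.1428 × 9.821 × 3.346 = 2.29560046197216
For no arbitrage the full-cycle product must be 1, so the missing rate is 1 / 2.29560046197216 ≈ 0.4356159.

0.43562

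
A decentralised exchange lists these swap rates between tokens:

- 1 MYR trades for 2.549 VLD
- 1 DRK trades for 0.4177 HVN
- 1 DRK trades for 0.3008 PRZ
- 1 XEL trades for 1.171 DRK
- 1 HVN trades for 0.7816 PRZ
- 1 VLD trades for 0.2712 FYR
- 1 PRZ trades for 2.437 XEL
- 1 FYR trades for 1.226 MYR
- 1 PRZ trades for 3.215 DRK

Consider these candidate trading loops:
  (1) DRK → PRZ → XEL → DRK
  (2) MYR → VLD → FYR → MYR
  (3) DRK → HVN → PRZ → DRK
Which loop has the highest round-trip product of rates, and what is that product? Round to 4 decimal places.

(1) 0.3008 × 2.437 × 1.171 = 0.85840
(2) 2.549 × 0.2712 × 1.226 = 0.84752
(3) 0.4177 × 0.7816 × 3.215 = 1.04961
Highest is cycle (3) at 1.0496 (>1, arbitrage).

1.0496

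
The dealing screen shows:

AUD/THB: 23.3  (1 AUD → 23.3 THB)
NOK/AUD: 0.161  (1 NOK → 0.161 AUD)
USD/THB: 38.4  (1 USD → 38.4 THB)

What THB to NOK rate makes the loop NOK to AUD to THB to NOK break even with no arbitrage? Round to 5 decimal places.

Known legs of the cycle: 0.161 × 23.3 = 3.7513
For no arbitrage the full-cycle product must be 1, so the missing rate is 1 / 3.7513 ≈ 0.2665743.

0.26657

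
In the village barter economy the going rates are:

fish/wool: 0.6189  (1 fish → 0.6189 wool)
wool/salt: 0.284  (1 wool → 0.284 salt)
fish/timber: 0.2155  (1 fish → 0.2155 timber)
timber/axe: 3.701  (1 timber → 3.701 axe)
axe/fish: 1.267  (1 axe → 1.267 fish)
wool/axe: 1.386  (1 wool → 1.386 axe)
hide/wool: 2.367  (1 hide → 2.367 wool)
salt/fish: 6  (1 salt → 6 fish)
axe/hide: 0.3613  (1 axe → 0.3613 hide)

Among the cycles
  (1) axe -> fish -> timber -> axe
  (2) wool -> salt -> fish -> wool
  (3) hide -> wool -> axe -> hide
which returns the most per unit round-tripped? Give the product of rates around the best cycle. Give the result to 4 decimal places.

(1) 1.267 × 0.2155 × 3.701 = 1.01052
(2) 0.284 × 6 × 0.6189 = 1.05461
(3) 2.367 × 1.386 × 0.3613 = 1.18530
Highest is cycle (3) at 1.1853 (>1, arbitrage).

1.1853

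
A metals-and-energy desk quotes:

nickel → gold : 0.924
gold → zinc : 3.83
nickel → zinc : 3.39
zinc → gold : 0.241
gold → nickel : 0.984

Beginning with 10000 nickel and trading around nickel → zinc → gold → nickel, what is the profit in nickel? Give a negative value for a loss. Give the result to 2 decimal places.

10000 nickel × 3.39 = 33900 zinc
33900 zinc × 0.241 = 8169.9 gold
8169.9 gold × 0.984 = 8039.1816 nickel
Net change: 8039.1816 − 10000 = -1960.8184 nickel

-1960.82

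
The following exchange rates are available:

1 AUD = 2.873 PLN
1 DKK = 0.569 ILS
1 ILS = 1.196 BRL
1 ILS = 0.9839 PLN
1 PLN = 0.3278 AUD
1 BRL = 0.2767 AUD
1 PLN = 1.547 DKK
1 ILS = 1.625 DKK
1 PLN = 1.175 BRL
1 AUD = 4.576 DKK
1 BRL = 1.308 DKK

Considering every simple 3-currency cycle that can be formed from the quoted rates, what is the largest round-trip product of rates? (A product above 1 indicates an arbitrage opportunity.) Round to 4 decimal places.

PLN→BRL→AUD→PLN: 1.175 × 0.2767 × 2.873 = 0.93408
DKK→ILS→BRL→DKK: 0.569 × 1.196 × 1.308 = 0.89013
DKK→ILS→PLN→DKK: 0.569 × 0.9839 × 1.547 = 0.86607
Maximum is PLN→BRL→AUD→PLN at 0.9341; no arbitrage — every cycle loses value.

0.9341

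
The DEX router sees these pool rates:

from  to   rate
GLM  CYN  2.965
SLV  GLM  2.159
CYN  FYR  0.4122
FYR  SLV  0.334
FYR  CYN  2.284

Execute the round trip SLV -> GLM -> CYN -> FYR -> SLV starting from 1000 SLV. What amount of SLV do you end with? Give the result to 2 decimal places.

881.32

1000 SLV × 2.159 = 2159 GLM
2159 GLM × 2.965 = 6401.435 CYN
6401.435 CYN × 0.4122 = 2638.671507 FYR
2638.671507 FYR × 0.334 = 881.316283338 SLV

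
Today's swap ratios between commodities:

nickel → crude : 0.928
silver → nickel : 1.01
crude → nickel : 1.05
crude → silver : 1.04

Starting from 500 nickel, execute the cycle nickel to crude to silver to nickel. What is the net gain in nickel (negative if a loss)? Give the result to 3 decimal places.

-12.614

500 nickel × 0.928 = 464 crude
464 crude × 1.04 = 482.56 silver
482.56 silver × 1.01 = 487.3856 nickel
Net change: 487.3856 − 500 = -12.6144 nickel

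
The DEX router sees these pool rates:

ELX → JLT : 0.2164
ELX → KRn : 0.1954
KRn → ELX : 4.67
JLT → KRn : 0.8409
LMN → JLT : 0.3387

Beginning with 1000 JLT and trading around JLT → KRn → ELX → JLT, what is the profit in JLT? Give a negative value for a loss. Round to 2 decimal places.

1000 JLT × 0.8409 = 840.9 KRn
840.9 KRn × 4.67 = 3927.003 ELX
3927.003 ELX × 0.2164 = 849.8034492 JLT
Net change: 849.8034492 − 1000 = -150.1965508 JLT

-150.20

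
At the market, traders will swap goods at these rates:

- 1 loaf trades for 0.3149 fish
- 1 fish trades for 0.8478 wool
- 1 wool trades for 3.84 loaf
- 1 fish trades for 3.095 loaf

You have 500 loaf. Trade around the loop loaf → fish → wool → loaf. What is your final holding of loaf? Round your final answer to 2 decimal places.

500 loaf × 0.3149 = 157.45 fish
157.45 fish × 0.8478 = 133.48611 wool
133.48611 wool × 3.84 = 512.5866624 loaf

512.59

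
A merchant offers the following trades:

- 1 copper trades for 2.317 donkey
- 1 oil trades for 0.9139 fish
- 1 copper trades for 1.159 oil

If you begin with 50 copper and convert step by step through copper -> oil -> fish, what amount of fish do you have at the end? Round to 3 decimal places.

50 copper × 1.159 = 57.95 oil
57.95 oil × 0.9139 = 52.960505 fish

52.961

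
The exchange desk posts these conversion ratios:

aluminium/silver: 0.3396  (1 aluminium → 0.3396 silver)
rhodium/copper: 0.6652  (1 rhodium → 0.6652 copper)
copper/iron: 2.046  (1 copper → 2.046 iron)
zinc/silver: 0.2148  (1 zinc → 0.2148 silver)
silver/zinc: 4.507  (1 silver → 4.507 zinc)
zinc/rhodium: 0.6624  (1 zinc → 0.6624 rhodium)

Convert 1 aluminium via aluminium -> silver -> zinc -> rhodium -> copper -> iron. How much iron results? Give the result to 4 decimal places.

1.3799

1 aluminium × 0.3396 = 0.3396 silver
0.3396 silver × 4.507 = 1.5305772 zinc
1.5305772 zinc × 0.6624 = 1.01385433728 rhodium
1.01385433728 rhodium × 0.6652 = 0.674415905158656 copper
0.674415905158656 copper × 2.046 = 1.379854941954610176 iron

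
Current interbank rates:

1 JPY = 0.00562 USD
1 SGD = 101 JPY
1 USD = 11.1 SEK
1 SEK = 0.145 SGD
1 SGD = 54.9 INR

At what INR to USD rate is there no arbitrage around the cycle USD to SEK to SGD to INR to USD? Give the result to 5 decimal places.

0.01132

Known legs of the cycle: 11.1 × 0.145 × 54.9 = 88.36155
For no arbitrage the full-cycle product must be 1, so the missing rate is 1 / 88.36155 ≈ 0.0113171.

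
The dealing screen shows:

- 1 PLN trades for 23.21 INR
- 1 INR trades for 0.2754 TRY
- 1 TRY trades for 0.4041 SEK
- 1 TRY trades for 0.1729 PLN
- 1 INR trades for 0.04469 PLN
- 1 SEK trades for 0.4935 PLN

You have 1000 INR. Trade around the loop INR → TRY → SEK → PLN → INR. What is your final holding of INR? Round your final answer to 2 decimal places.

1000 INR × 0.2754 = 275.4 TRY
275.4 TRY × 0.4041 = 111.28914 SEK
111.28914 SEK × 0.4935 = 54.92119059 PLN
54.92119059 PLN × 23.21 = 1274.7208335939 INR

1274.72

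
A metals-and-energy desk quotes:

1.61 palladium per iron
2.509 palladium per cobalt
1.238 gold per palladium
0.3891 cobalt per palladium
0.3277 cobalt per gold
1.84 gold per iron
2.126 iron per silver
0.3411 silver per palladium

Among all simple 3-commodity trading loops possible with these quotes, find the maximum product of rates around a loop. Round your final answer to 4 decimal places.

iron→palladium→silver→iron: 1.61 × 0.3411 × 2.126 = 1.16754
cobalt→palladium→gold→cobalt: 2.509 × 1.238 × 0.3277 = 1.01788
Maximum is iron→palladium→silver→iron at 1.1675; arbitrage exists.

1.1675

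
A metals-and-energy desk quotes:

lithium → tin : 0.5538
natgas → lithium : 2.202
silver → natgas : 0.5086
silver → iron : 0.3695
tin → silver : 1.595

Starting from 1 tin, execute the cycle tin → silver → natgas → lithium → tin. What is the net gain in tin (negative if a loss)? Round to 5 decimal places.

1 tin × 1.595 = 1.595 silver
1.595 silver × 0.5086 = 0.811217 natgas
0.811217 natgas × 2.202 = 1.786299834 lithium
1.786299834 lithium × 0.5538 = 0.9892528480692 tin
Net change: 0.9892528480692 − 1 = -0.0107471519308 tin

-0.01075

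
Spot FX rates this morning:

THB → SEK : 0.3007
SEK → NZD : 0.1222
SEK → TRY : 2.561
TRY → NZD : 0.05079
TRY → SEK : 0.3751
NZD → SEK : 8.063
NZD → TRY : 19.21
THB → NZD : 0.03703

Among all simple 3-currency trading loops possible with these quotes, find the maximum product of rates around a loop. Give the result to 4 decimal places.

NZD→SEK→TRY→NZD: 8.063 × 2.561 × 0.05079 = 1.04878
NZD→TRY→SEK→NZD: 19.21 × 0.3751 × 0.1222 = 0.88053
Maximum is NZD→SEK→TRY→NZD at 1.0488; arbitrage exists.

1.0488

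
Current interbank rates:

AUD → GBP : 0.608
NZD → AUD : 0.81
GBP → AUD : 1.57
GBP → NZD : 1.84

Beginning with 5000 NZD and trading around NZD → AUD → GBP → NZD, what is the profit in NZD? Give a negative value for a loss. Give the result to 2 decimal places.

5000 NZD × 0.81 = 4050 AUD
4050 AUD × 0.608 = 2462.4 GBP
2462.4 GBP × 1.84 = 4530.816 NZD
Net change: 4530.816 − 5000 = -469.184 NZD

-469.18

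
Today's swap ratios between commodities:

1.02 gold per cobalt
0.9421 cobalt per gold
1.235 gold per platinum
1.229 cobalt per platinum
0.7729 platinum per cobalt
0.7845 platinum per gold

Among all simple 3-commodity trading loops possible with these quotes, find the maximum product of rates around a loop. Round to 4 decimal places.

cobalt→gold→platinum→cobalt: 1.02 × 0.7845 × 1.229 = 0.98343
cobalt→platinum→gold→cobalt: 0.7729 × 1.235 × 0.9421 = 0.89926
Maximum is cobalt→gold→platinum→cobalt at 0.9834; no arbitrage — every cycle loses value.

0.9834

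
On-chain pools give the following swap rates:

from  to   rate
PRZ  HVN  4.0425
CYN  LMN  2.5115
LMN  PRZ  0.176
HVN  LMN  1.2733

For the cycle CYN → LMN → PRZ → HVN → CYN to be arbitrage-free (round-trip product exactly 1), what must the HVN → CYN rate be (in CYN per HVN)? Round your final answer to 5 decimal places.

0.55963

Known legs of the cycle: 2.5115 × 0.176 × 4.0425 = 1.78688202
For no arbitrage the full-cycle product must be 1, so the missing rate is 1 / 1.78688202 ≈ 0.5596340.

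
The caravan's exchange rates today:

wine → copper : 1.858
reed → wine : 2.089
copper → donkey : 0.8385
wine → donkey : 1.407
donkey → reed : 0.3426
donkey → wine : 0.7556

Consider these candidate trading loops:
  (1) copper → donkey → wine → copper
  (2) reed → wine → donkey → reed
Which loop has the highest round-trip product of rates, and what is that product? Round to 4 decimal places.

1.1772

(1) 0.8385 × 0.7556 × 1.858 = 1.17717
(2) 2.089 × 1.407 × 0.3426 = 1.00698
Highest is cycle (1) at 1.1772 (>1, arbitrage).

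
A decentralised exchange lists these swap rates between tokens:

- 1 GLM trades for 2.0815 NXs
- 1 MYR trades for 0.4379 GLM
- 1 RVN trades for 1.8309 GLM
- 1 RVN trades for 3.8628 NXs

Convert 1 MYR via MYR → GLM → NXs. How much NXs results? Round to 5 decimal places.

0.91149

1 MYR × 0.4379 = 0.4379 GLM
0.4379 GLM × 2.0815 = 0.91148885 NXs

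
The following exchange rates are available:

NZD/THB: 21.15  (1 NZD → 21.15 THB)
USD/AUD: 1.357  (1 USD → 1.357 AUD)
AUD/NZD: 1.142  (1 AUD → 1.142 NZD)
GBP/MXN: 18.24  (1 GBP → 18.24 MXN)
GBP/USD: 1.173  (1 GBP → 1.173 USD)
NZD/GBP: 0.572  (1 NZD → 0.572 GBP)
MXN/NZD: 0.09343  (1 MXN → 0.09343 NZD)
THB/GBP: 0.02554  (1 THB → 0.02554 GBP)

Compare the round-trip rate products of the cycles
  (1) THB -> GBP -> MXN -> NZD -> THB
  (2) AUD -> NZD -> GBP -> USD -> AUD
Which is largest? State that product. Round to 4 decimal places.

(1) 0.02554 × 18.24 × 0.09343 × 21.15 = 0.92054
(2) 1.142 × 0.572 × 1.173 × 1.357 = 1.03978
Highest is cycle (2) at 1.0398 (>1, arbitrage).

1.0398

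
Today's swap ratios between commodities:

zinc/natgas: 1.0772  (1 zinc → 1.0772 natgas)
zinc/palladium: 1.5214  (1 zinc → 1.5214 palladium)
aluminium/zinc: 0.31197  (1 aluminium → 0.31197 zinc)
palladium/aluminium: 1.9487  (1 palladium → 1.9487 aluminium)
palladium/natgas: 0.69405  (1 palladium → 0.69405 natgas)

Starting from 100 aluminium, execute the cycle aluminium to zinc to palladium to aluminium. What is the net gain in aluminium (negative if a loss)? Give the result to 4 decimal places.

100 aluminium × 0.31197 = 31.197 zinc
31.197 zinc × 1.5214 = 47.4631158 palladium
47.4631158 palladium × 1.9487 = 92.49137375946 aluminium
Net change: 92.49137375946 − 100 = -7.50862624054 aluminium

-7.5086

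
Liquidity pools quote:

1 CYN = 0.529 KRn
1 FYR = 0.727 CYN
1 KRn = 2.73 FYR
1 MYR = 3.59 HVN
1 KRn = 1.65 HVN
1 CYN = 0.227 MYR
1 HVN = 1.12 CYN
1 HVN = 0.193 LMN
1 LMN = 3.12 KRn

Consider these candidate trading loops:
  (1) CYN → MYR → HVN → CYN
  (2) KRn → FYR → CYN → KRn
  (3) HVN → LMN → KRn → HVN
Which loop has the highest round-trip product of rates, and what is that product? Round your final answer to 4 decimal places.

1.0499

(1) 0.227 × 3.59 × 1.12 = 0.91272
(2) 2.73 × 0.727 × 0.529 = 1.04991
(3) 0.193 × 3.12 × 1.65 = 0.99356
Highest is cycle (2) at 1.0499 (>1, arbitrage).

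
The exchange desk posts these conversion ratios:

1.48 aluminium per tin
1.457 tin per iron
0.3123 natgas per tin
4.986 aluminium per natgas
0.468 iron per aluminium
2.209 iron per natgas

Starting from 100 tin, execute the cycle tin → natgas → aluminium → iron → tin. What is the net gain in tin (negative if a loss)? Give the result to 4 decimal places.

100 tin × 0.3123 = 31.23 natgas
31.23 natgas × 4.986 = 155.71278 aluminium
155.71278 aluminium × 0.468 = 72.87358104 iron
72.87358104 iron × 1.457 = 106.17680757528 tin
Net change: 106.17680757528 − 100 = 6.17680757528 tin

6.1768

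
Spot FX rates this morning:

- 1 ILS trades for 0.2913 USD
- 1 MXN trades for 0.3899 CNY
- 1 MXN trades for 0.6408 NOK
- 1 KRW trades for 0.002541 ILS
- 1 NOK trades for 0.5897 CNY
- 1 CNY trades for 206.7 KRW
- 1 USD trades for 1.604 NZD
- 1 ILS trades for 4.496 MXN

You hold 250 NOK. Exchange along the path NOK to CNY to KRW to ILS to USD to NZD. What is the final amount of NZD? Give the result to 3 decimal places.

36.179

250 NOK × 0.5897 = 147.425 CNY
147.425 CNY × 206.7 = 30472.7475 KRW
30472.7475 KRW × 0.002541 = 77.4312513975 ILS
77.4312513975 ILS × 0.2913 = 22.55572353209175 USD
22.55572353209175 USD × 1.604 = 36.179380545475167 NZD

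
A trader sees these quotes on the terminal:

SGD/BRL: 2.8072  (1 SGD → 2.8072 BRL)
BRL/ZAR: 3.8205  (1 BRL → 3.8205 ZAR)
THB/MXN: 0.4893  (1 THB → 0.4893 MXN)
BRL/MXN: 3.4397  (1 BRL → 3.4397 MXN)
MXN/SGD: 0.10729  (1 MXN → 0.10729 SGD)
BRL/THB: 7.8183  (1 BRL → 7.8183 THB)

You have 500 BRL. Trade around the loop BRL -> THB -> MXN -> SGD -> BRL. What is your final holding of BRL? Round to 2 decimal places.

500 BRL × 7.8183 = 3909.15 THB
3909.15 THB × 0.4893 = 1912.747095 MXN
1912.747095 MXN × 0.10729 = 205.21863582255 SGD
205.21863582255 SGD × 2.8072 = 576.08975448106236 BRL

576.09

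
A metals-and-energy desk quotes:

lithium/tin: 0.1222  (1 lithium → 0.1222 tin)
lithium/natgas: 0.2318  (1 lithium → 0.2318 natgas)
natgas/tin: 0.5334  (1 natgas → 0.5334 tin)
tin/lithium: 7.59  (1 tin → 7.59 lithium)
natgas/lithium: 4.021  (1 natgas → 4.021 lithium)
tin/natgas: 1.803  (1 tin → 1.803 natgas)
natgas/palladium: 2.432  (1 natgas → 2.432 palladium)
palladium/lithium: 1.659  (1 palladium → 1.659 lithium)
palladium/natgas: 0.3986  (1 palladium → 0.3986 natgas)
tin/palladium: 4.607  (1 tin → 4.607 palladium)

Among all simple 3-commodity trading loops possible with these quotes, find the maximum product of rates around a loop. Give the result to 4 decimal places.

0.9795

palladium→natgas→tin→palladium: 0.3986 × 0.5334 × 4.607 = 0.97951
tin→lithium→natgas→tin: 7.59 × 0.2318 × 0.5334 = 0.93844
palladium→lithium→natgas→palladium: 1.659 × 0.2318 × 2.432 = 0.93524
palladium→lithium→tin→palladium: 1.659 × 0.1222 × 4.607 = 0.93398
tin→natgas→lithium→tin: 1.803 × 4.021 × 0.1222 = 0.88593
Maximum is palladium→natgas→tin→palladium at 0.9795; no arbitrage — every cycle loses value.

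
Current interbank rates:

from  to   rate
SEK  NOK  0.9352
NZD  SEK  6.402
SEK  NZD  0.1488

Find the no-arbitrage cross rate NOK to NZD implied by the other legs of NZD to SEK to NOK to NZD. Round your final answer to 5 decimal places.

Known legs of the cycle: 6.402 × 0.9352 = 5.9871504
For no arbitrage the full-cycle product must be 1, so the missing rate is 1 / 5.9871504 ≈ 0.1670244.

0.16702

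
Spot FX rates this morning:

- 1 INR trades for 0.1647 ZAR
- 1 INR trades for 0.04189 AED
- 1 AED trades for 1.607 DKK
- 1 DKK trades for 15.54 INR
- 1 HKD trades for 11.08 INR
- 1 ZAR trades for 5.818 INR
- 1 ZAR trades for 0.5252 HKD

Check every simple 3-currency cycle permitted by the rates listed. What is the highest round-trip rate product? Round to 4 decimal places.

1.0461

DKK→INR→AED→DKK: 15.54 × 0.04189 × 1.607 = 1.04611
HKD→INR→ZAR→HKD: 11.08 × 0.1647 × 0.5252 = 0.95842
Maximum is DKK→INR→AED→DKK at 1.0461; arbitrage exists.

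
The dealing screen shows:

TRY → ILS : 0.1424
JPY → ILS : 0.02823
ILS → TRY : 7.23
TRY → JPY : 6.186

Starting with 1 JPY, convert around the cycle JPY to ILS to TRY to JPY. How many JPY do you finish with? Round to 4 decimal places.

1.2626

1 JPY × 0.02823 = 0.02823 ILS
0.02823 ILS × 7.23 = 0.2041029 TRY
0.2041029 TRY × 6.186 = 1.2625805394 JPY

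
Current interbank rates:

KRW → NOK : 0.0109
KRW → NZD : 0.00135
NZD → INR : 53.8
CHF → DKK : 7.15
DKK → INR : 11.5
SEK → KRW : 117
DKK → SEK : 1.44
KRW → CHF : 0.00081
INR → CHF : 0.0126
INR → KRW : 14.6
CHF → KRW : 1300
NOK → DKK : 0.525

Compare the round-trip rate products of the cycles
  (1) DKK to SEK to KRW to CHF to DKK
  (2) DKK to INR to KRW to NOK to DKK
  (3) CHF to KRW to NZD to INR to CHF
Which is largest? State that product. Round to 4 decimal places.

1.1897

(1) 1.44 × 117 × 0.00081 × 7.15 = 0.97575
(2) 11.5 × 14.6 × 0.0109 × 0.525 = 0.96081
(3) 1300 × 0.00135 × 53.8 × 0.0126 = 1.18968
Highest is cycle (3) at 1.1897 (>1, arbitrage).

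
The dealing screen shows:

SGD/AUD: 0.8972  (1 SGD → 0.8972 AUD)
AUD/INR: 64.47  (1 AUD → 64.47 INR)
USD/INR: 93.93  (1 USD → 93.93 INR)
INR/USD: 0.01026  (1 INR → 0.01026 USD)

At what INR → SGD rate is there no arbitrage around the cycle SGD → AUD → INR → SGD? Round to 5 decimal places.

0.01729

Known legs of the cycle: 0.8972 × 64.47 = 57.842484
For no arbitrage the full-cycle product must be 1, so the missing rate is 1 / 57.842484 ≈ 0.0172883.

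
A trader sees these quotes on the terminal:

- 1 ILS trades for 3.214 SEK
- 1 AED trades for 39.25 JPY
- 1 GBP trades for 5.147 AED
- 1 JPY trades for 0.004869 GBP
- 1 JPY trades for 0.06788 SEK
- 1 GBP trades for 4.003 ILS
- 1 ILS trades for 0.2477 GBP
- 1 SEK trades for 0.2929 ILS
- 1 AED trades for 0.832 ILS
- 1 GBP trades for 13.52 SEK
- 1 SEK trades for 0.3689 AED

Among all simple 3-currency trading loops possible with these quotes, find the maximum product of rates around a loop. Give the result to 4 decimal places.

1.0607

GBP→AED→ILS→GBP: 5.147 × 0.832 × 0.2477 = 1.06073
SEK→AED→ILS→SEK: 0.3689 × 0.832 × 3.214 = 0.98646
GBP→AED→JPY→GBP: 5.147 × 39.25 × 0.004869 = 0.98363
SEK→AED→JPY→SEK: 0.3689 × 39.25 × 0.06788 = 0.98286
GBP→SEK→ILS→GBP: 13.52 × 0.2929 × 0.2477 = 0.98089
Maximum is GBP→AED→ILS→GBP at 1.0607; arbitrage exists.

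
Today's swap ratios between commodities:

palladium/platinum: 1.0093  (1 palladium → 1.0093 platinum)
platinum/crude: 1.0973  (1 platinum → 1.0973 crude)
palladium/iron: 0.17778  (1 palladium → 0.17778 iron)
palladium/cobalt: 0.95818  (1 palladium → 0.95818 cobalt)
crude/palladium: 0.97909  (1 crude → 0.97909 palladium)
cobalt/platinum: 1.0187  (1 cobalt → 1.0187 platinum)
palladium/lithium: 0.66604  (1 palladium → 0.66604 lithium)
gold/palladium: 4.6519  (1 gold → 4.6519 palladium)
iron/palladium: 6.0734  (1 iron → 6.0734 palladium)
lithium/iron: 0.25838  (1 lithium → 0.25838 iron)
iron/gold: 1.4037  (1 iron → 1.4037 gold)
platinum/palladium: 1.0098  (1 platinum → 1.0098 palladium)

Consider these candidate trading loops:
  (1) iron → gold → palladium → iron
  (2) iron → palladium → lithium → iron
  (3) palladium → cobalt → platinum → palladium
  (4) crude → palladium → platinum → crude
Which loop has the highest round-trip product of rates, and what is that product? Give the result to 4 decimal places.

1.1609

(1) 1.4037 × 4.6519 × 0.17778 = 1.16088
(2) 6.0734 × 0.66604 × 0.25838 = 1.04518
(3) 0.95818 × 1.0187 × 1.0098 = 0.98566
(4) 0.97909 × 1.0093 × 1.0973 = 1.08435
Highest is cycle (1) at 1.1609 (>1, arbitrage).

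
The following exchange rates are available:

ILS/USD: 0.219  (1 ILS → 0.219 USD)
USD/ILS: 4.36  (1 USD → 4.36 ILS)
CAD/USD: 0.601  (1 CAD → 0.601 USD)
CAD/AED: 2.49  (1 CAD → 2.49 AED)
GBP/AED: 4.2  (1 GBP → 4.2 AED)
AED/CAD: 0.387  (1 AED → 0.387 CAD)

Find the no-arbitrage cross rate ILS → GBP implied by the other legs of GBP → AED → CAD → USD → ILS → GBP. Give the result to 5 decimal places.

0.23479

Known legs of the cycle: 4.2 × 0.387 × 0.601 × 4.36 = 4.259133144
For no arbitrage the full-cycle product must be 1, so the missing rate is 1 / 4.259133144 ≈ 0.2347896.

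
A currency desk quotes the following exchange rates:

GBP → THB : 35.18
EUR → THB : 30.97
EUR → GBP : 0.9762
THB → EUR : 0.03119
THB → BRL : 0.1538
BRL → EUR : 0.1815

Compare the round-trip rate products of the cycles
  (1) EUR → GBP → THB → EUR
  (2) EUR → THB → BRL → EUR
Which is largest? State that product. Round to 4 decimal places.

(1) 0.9762 × 35.18 × 0.03119 = 1.07115
(2) 30.97 × 0.1538 × 0.1815 = 0.86452
Highest is cycle (1) at 1.0711 (>1, arbitrage).

1.0711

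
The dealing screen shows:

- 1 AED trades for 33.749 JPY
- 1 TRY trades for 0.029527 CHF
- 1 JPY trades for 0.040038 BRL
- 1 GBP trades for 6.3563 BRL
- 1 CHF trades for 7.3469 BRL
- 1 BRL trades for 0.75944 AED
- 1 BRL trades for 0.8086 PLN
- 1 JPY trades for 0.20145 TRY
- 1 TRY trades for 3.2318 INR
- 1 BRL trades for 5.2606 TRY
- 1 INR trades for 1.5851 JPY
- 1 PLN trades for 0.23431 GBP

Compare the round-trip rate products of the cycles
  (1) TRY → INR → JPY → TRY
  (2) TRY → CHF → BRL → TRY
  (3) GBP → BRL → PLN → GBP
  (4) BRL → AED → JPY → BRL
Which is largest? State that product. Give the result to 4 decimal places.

1.2043

(1) 3.2318 × 1.5851 × 0.20145 = 1.03197
(2) 0.029527 × 7.3469 × 5.2606 = 1.14119
(3) 6.3563 × 0.8086 × 0.23431 = 1.20428
(4) 0.75944 × 33.749 × 0.040038 = 1.02619
Highest is cycle (3) at 1.2043 (>1, arbitrage).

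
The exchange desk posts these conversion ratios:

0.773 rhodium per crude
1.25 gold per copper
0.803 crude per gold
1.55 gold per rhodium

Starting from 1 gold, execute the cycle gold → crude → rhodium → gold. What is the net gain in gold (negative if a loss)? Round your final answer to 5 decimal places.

1 gold × 0.803 = 0.803 crude
0.803 crude × 0.773 = 0.620719 rhodium
0.620719 rhodium × 1.55 = 0.96211445 gold
Net change: 0.96211445 − 1 = -0.03788555 gold

-0.03789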